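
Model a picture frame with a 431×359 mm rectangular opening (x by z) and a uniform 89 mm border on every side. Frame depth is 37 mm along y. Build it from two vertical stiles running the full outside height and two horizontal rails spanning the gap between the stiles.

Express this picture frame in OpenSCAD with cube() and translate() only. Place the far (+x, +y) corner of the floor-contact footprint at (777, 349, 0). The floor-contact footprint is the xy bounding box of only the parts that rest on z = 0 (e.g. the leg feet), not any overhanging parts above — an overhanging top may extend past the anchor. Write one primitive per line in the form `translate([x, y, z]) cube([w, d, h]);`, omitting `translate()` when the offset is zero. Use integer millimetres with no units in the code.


translate([168, 312, 0]) cube([89, 37, 537]);
translate([688, 312, 0]) cube([89, 37, 537]);
translate([257, 312, 0]) cube([431, 37, 89]);
translate([257, 312, 448]) cube([431, 37, 89]);


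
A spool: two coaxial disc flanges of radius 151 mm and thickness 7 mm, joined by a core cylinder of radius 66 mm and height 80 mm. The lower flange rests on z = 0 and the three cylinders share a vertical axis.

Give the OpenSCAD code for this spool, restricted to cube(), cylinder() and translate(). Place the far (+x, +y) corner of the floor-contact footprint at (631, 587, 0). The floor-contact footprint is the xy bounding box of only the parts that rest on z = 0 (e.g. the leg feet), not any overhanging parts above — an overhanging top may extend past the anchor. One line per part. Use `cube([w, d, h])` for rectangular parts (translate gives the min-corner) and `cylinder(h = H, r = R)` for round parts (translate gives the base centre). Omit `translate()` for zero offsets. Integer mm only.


translate([480, 436, 0]) cylinder(h = 7, r = 151);
translate([480, 436, 7]) cylinder(h = 80, r = 66);
translate([480, 436, 87]) cylinder(h = 7, r = 151);


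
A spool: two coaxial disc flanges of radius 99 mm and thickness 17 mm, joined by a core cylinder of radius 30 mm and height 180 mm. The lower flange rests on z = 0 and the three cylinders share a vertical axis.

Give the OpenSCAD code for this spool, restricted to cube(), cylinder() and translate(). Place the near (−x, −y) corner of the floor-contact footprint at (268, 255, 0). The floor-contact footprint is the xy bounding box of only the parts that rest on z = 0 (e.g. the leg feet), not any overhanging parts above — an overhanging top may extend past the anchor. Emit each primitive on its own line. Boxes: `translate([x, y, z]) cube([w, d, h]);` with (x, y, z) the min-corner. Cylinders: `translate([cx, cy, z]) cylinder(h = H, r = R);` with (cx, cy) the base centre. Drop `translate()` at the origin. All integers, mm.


translate([367, 354, 0]) cylinder(h = 17, r = 99);
translate([367, 354, 17]) cylinder(h = 180, r = 30);
translate([367, 354, 197]) cylinder(h = 17, r = 99);


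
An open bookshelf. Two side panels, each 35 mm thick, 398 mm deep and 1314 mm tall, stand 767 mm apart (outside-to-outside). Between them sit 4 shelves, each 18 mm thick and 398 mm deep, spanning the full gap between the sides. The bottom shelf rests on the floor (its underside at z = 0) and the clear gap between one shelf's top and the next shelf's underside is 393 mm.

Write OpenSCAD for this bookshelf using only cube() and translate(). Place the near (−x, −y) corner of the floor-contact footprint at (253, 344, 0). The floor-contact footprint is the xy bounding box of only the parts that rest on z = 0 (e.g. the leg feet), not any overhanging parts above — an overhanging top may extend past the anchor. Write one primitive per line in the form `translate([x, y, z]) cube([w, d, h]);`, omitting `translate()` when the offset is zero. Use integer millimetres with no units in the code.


translate([253, 344, 0]) cube([35, 398, 1314]);
translate([985, 344, 0]) cube([35, 398, 1314]);
translate([288, 344, 0]) cube([697, 398, 18]);
translate([288, 344, 411]) cube([697, 398, 18]);
translate([288, 344, 822]) cube([697, 398, 18]);
translate([288, 344, 1233]) cube([697, 398, 18]);


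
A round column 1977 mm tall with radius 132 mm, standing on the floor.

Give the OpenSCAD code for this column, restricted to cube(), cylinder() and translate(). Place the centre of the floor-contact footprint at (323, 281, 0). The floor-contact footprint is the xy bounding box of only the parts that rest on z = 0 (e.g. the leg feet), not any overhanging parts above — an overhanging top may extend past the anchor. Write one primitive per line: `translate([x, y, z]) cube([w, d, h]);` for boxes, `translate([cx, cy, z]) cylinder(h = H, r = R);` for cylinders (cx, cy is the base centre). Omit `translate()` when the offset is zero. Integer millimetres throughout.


translate([323, 281, 0]) cylinder(h = 1977, r = 132);


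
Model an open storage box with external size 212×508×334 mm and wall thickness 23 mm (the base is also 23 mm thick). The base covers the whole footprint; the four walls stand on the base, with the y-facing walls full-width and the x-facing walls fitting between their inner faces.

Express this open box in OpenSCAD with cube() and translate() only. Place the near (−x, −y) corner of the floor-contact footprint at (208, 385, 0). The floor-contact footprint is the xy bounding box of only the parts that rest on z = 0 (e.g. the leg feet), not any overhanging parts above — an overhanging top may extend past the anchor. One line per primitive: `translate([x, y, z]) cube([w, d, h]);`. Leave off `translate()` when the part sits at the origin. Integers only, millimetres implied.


translate([208, 385, 0]) cube([212, 508, 23]);
translate([208, 385, 23]) cube([212, 23, 311]);
translate([208, 870, 23]) cube([212, 23, 311]);
translate([208, 408, 23]) cube([23, 462, 311]);
translate([397, 408, 23]) cube([23, 462, 311]);


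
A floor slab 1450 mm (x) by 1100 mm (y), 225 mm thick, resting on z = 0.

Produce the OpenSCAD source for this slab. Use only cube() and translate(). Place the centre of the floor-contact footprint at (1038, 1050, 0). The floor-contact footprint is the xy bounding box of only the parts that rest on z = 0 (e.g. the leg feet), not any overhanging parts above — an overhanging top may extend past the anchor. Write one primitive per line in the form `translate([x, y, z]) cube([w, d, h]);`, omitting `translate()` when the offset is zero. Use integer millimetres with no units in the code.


translate([313, 500, 0]) cube([1450, 1100, 225]);


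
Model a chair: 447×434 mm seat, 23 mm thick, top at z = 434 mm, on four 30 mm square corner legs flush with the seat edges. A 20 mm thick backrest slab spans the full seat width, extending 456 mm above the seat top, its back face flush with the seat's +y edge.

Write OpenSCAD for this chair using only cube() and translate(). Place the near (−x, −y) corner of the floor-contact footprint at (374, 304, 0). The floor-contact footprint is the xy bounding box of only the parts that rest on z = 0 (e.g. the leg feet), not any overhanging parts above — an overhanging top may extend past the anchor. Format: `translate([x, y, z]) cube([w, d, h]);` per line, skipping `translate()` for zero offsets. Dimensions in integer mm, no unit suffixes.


translate([374, 304, 411]) cube([447, 434, 23]);
translate([374, 304, 0]) cube([30, 30, 411]);
translate([791, 304, 0]) cube([30, 30, 411]);
translate([374, 708, 0]) cube([30, 30, 411]);
translate([791, 708, 0]) cube([30, 30, 411]);
translate([374, 718, 434]) cube([447, 20, 456]);


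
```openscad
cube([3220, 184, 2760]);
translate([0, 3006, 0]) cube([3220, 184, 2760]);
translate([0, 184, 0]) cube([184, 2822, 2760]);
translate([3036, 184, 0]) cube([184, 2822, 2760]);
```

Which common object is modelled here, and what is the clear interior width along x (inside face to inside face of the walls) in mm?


A house (or room) frame. The interior width is 2852 mm.

Four 2760 mm walls enclosing a rectangle with no floor or roof — a room or house frame. Outside width is 3220 mm and wall thickness is 184 mm, so the interior width is 3220 − 2 × 184 = 2852 mm.


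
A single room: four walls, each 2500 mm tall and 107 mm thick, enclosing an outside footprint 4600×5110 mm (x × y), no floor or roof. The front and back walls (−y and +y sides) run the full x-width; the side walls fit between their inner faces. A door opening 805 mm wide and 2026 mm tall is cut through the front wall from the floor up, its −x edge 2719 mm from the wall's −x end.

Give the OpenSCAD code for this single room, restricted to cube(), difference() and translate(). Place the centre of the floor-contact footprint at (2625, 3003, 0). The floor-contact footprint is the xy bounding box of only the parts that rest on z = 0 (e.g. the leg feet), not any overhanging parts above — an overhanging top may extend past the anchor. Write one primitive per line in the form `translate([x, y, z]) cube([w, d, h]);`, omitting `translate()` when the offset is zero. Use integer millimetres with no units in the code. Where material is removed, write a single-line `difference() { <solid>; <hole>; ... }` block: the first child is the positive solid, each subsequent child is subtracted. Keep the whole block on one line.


difference() { translate([325, 448, 0]) cube([4600, 107, 2500]); translate([3044, 448, 0]) cube([805, 107, 2026]); }
translate([325, 5451, 0]) cube([4600, 107, 2500]);
translate([325, 555, 0]) cube([107, 4896, 2500]);
translate([4818, 555, 0]) cube([107, 4896, 2500]);


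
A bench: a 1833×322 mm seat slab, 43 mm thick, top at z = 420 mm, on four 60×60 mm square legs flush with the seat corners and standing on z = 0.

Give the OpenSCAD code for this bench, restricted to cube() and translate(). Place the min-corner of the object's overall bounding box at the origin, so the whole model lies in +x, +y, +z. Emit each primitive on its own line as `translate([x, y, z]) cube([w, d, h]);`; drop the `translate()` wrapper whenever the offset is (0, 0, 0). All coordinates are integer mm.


// leg_h = 420 − 43 = 377
translate([0, 0, 377]) cube([1833, 322, 43]);
cube([60, 60, 377]);
translate([0, 262, 0]) cube([60, 60, 377]);
translate([1773, 0, 0]) cube([60, 60, 377]);
translate([1773, 262, 0]) cube([60, 60, 377]);


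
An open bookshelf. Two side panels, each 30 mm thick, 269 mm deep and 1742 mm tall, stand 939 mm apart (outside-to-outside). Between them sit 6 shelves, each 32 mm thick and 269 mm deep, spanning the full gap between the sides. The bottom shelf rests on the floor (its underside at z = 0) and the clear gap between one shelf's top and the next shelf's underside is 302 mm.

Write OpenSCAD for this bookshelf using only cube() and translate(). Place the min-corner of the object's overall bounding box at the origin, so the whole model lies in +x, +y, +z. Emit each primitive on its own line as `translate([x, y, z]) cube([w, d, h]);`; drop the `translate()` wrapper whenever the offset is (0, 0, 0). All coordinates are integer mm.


cube([30, 269, 1742]);
translate([909, 0, 0]) cube([30, 269, 1742]);
translate([30, 0, 0]) cube([879, 269, 32]);
translate([30, 0, 334]) cube([879, 269, 32]);
translate([30, 0, 668]) cube([879, 269, 32]);
translate([30, 0, 1002]) cube([879, 269, 32]);
translate([30, 0, 1336]) cube([879, 269, 32]);
translate([30, 0, 1670]) cube([879, 269, 32]);


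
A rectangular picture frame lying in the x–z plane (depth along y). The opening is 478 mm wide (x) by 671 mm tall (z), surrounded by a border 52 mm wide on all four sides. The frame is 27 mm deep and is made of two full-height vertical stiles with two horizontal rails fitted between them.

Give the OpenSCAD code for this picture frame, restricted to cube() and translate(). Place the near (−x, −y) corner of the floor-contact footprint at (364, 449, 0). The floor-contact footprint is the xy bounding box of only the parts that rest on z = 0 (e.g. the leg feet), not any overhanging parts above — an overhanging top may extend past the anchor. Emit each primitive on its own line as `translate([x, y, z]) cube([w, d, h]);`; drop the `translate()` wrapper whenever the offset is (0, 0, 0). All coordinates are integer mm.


translate([364, 449, 0]) cube([52, 27, 775]);
translate([894, 449, 0]) cube([52, 27, 775]);
translate([416, 449, 0]) cube([478, 27, 52]);
translate([416, 449, 723]) cube([478, 27, 52]);


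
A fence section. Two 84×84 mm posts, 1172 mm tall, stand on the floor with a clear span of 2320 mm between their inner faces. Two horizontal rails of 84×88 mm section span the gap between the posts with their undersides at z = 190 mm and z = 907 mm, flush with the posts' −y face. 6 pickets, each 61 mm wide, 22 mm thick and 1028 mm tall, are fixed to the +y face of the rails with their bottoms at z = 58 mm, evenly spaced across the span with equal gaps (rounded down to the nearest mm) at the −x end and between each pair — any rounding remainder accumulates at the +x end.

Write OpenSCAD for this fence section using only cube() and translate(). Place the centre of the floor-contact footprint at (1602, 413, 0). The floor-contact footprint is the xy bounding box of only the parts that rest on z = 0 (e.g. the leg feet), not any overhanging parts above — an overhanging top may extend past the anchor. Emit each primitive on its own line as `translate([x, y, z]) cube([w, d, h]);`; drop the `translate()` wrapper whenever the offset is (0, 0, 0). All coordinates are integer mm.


translate([358, 371, 0]) cube([84, 84, 1172]);
translate([2762, 371, 0]) cube([84, 84, 1172]);
translate([442, 371, 190]) cube([2320, 84, 88]);
translate([442, 371, 907]) cube([2320, 84, 88]);
translate([721, 455, 58]) cube([61, 22, 1028]);
translate([1061, 455, 58]) cube([61, 22, 1028]);
translate([1401, 455, 58]) cube([61, 22, 1028]);
translate([1741, 455, 58]) cube([61, 22, 1028]);
translate([2081, 455, 58]) cube([61, 22, 1028]);
translate([2421, 455, 58]) cube([61, 22, 1028]);


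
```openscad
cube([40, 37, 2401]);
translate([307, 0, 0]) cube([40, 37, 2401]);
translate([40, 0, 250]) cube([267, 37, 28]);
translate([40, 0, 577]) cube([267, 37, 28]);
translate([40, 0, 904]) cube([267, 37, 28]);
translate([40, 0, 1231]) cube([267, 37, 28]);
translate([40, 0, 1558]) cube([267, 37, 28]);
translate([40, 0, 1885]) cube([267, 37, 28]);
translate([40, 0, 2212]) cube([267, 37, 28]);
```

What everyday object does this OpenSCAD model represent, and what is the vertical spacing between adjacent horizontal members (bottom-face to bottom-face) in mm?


A ladder. The rung spacing is 327 mm.

Two tall 40×37 posts with 7 short bars between them — a ladder. Adjacent rungs sit at z = 250 and z = 577, so the spacing is 577 − 250 = 327 mm.


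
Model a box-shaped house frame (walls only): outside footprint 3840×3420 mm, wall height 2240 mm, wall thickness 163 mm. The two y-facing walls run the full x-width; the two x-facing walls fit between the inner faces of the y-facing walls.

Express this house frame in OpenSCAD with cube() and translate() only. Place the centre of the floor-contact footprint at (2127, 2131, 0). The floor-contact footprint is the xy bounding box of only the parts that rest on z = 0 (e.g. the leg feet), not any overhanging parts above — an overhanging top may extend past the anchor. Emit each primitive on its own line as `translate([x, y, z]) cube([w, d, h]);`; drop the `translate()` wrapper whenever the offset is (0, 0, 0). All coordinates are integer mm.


translate([207, 421, 0]) cube([3840, 163, 2240]);
translate([207, 3678, 0]) cube([3840, 163, 2240]);
translate([207, 584, 0]) cube([163, 3094, 2240]);
translate([3884, 584, 0]) cube([163, 3094, 2240]);


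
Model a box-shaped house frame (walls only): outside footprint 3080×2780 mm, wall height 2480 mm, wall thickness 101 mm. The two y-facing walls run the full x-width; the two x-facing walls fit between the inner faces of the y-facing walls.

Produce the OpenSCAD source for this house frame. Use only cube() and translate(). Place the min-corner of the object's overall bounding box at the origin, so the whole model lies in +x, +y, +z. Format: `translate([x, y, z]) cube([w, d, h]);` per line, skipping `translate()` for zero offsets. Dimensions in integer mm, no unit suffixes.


cube([3080, 101, 2480]);
translate([0, 2679, 0]) cube([3080, 101, 2480]);
translate([0, 101, 0]) cube([101, 2578, 2480]);
translate([2979, 101, 0]) cube([101, 2578, 2480]);


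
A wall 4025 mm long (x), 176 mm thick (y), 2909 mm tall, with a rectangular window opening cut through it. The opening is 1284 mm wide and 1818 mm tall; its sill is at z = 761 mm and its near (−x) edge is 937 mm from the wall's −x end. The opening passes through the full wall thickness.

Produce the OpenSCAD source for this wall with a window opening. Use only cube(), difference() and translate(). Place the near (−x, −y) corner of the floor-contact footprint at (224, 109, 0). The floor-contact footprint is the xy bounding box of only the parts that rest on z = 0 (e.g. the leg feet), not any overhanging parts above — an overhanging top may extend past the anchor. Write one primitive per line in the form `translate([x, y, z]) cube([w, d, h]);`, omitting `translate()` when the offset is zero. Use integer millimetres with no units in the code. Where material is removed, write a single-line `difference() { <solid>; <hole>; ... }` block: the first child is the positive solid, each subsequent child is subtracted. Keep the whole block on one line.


difference() { translate([224, 109, 0]) cube([4025, 176, 2909]); translate([1161, 109, 761]) cube([1284, 176, 1818]); }


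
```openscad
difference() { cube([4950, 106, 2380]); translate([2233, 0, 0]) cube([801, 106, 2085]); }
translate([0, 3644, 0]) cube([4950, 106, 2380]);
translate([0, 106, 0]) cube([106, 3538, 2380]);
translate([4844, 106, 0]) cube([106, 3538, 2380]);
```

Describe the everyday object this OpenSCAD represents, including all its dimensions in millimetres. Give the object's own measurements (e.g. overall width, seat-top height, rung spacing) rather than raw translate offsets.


A single room: four walls, each 2380 mm tall and 106 mm thick, enclosing an outside footprint 4950×3750 mm (x × y), no floor or roof. The front and back walls (−y and +y sides) run the full x-width; the side walls fit between their inner faces. A door opening 801 mm wide and 2085 mm tall is cut through the front wall from the floor up, its −x edge 2233 mm from the wall's −x end.


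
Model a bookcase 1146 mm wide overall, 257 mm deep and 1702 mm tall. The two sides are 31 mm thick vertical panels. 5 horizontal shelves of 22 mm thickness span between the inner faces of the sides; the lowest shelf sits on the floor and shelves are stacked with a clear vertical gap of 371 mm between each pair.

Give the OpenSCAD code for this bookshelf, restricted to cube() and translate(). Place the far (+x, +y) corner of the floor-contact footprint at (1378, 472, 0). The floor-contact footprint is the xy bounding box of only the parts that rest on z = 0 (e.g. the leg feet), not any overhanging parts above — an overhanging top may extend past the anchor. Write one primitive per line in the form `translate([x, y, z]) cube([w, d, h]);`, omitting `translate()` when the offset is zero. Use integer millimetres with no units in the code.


translate([232, 215, 0]) cube([31, 257, 1702]);
translate([1347, 215, 0]) cube([31, 257, 1702]);
translate([263, 215, 0]) cube([1084, 257, 22]);
translate([263, 215, 393]) cube([1084, 257, 22]);
translate([263, 215, 786]) cube([1084, 257, 22]);
translate([263, 215, 1179]) cube([1084, 257, 22]);
translate([263, 215, 1572]) cube([1084, 257, 22]);


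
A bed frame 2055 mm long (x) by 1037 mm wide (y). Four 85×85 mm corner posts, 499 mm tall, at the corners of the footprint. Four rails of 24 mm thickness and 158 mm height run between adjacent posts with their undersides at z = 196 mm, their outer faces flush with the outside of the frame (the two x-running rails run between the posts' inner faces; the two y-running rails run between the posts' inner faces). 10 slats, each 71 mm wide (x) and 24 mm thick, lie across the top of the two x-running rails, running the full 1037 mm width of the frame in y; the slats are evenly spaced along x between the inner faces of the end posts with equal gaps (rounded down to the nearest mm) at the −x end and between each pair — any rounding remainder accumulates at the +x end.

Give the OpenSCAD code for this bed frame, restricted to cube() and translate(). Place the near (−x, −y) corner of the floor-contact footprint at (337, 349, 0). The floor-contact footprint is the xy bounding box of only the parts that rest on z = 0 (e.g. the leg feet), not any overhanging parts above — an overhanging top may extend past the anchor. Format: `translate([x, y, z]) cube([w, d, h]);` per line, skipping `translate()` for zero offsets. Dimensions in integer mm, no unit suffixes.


// slat z = rail_z + rail_h = 196 + 158 = 354
// slat gap = ⌊(1885 − 10·71) / 11⌋ = 106
translate([337, 349, 0]) cube([85, 85, 499]);
translate([337, 1301, 0]) cube([85, 85, 499]);
translate([2307, 349, 0]) cube([85, 85, 499]);
translate([2307, 1301, 0]) cube([85, 85, 499]);
translate([422, 349, 196]) cube([1885, 24, 158]);
translate([422, 1362, 196]) cube([1885, 24, 158]);
translate([337, 434, 196]) cube([24, 867, 158]);
translate([2368, 434, 196]) cube([24, 867, 158]);
translate([528, 349, 354]) cube([71, 1037, 24]);
translate([705, 349, 354]) cube([71, 1037, 24]);
translate([882, 349, 354]) cube([71, 1037, 24]);
translate([1059, 349, 354]) cube([71, 1037, 24]);
translate([1236, 349, 354]) cube([71, 1037, 24]);
translate([1413, 349, 354]) cube([71, 1037, 24]);
translate([1590, 349, 354]) cube([71, 1037, 24]);
translate([1767, 349, 354]) cube([71, 1037, 24]);
translate([1944, 349, 354]) cube([71, 1037, 24]);
translate([2121, 349, 354]) cube([71, 1037, 24]);


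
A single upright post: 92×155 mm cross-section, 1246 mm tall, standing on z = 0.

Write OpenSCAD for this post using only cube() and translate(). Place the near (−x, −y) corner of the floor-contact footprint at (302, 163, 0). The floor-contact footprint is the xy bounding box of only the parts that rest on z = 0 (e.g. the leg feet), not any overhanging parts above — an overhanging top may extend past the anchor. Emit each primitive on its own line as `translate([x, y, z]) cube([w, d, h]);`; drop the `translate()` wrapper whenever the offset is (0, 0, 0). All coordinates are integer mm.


translate([302, 163, 0]) cube([92, 155, 1246]);


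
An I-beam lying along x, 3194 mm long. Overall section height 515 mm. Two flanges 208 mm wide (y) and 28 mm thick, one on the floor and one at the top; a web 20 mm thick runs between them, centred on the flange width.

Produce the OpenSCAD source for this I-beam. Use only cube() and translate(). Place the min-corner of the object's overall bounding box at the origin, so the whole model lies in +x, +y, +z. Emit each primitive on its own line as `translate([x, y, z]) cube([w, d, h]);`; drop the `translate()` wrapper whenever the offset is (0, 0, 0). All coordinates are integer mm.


cube([3194, 208, 28]);
translate([0, 94, 28]) cube([3194, 20, 459]);
translate([0, 0, 487]) cube([3194, 208, 28]);


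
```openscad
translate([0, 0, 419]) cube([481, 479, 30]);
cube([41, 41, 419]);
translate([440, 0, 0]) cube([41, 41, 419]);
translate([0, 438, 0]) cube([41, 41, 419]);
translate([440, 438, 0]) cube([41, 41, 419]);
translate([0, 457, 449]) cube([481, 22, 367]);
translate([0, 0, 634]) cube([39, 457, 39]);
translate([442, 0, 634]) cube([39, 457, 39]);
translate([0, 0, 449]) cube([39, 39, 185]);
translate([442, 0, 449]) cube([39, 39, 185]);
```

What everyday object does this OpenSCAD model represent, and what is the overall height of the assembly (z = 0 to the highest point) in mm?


A chair. The overall height is 816 mm.

A slab on four corner posts with a tall panel at the back — a chair. The seat slab sits at z = 419 with thickness 30, and the 367 mm backrest starts at the seat top, so the overall height is 419 + 30 + 367 = 816 mm.


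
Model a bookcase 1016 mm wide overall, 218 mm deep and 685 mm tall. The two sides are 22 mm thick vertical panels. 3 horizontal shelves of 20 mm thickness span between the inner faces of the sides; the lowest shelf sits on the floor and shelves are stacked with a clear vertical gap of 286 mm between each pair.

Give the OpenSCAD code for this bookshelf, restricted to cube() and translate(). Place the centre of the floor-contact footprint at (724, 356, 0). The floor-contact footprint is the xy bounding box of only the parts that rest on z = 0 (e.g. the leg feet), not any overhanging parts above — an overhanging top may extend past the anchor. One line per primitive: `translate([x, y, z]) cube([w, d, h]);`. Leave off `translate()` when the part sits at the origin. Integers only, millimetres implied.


translate([216, 247, 0]) cube([22, 218, 685]);
translate([1210, 247, 0]) cube([22, 218, 685]);
translate([238, 247, 0]) cube([972, 218, 20]);
translate([238, 247, 306]) cube([972, 218, 20]);
translate([238, 247, 612]) cube([972, 218, 20]);


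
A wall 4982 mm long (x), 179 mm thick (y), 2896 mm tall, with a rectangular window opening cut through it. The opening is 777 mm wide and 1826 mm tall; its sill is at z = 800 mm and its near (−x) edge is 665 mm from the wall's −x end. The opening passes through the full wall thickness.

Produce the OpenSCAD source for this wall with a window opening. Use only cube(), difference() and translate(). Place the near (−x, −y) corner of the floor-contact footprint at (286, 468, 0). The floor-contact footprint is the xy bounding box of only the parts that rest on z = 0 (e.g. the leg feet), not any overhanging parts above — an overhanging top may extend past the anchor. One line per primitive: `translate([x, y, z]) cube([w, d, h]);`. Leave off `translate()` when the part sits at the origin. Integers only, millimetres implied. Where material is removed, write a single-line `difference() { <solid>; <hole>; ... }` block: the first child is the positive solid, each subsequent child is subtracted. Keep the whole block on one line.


difference() { translate([286, 468, 0]) cube([4982, 179, 2896]); translate([951, 468, 800]) cube([777, 179, 1826]); }


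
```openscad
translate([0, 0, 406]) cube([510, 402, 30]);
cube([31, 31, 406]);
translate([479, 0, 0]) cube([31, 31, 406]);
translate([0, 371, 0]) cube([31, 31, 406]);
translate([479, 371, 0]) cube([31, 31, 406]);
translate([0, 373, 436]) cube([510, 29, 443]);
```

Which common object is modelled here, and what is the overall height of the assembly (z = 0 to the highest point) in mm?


A chair. The overall height is 879 mm.

A slab on four corner posts with a tall panel at the back — a chair. The seat slab sits at z = 406 with thickness 30, and the 443 mm backrest starts at the seat top, so the overall height is 406 + 30 + 443 = 879 mm.


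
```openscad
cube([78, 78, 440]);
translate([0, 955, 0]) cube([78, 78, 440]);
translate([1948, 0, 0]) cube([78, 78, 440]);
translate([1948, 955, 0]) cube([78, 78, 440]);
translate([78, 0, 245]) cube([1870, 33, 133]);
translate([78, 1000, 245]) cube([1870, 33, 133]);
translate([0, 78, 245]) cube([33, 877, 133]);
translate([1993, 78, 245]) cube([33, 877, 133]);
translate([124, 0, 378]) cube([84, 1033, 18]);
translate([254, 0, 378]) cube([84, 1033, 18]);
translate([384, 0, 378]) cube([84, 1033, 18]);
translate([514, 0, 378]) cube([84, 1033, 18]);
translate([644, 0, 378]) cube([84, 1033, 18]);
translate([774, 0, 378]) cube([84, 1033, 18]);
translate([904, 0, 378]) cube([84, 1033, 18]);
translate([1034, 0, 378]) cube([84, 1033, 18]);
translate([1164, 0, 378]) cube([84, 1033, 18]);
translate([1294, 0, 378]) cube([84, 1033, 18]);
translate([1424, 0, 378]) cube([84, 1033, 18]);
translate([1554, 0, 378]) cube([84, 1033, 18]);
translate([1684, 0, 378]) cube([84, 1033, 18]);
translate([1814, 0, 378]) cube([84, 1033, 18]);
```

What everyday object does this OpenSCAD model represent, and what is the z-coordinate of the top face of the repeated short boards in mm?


A bed frame. The slat-top height is 396 mm.

Four posts, four rails, and a row of slats — a bed frame. Slats sit on the rails at z = 245 + 133 = 378; with slat thickness 18, the top is 396 mm.


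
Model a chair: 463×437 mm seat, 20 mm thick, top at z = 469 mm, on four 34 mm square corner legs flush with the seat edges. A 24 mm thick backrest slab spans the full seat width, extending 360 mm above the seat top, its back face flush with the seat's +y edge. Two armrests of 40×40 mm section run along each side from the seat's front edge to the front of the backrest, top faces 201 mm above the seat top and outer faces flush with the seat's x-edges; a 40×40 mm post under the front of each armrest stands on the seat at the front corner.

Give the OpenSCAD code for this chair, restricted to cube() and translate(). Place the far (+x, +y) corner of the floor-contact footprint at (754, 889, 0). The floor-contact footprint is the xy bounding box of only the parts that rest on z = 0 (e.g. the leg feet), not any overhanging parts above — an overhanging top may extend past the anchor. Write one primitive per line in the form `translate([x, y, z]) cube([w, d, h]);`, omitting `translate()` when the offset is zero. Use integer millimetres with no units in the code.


translate([291, 452, 449]) cube([463, 437, 20]);
translate([291, 452, 0]) cube([34, 34, 449]);
translate([720, 452, 0]) cube([34, 34, 449]);
translate([291, 855, 0]) cube([34, 34, 449]);
translate([720, 855, 0]) cube([34, 34, 449]);
translate([291, 865, 469]) cube([463, 24, 360]);
translate([291, 452, 630]) cube([40, 413, 40]);
translate([714, 452, 630]) cube([40, 413, 40]);
translate([291, 452, 469]) cube([40, 40, 161]);
translate([714, 452, 469]) cube([40, 40, 161]);


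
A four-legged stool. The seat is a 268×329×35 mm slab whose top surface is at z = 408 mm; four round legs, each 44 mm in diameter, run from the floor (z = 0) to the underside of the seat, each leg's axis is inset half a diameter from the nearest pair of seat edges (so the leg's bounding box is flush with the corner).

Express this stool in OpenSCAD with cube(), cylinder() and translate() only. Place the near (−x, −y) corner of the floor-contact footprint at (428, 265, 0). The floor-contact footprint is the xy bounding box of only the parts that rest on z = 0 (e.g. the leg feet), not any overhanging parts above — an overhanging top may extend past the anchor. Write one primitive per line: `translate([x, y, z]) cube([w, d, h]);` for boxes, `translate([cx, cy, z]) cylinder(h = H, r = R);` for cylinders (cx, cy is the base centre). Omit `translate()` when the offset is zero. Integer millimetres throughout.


translate([428, 265, 373]) cube([268, 329, 35]);
translate([450, 287, 0]) cylinder(h = 373, r = 22);
translate([674, 287, 0]) cylinder(h = 373, r = 22);
translate([450, 572, 0]) cylinder(h = 373, r = 22);
translate([674, 572, 0]) cylinder(h = 373, r = 22);


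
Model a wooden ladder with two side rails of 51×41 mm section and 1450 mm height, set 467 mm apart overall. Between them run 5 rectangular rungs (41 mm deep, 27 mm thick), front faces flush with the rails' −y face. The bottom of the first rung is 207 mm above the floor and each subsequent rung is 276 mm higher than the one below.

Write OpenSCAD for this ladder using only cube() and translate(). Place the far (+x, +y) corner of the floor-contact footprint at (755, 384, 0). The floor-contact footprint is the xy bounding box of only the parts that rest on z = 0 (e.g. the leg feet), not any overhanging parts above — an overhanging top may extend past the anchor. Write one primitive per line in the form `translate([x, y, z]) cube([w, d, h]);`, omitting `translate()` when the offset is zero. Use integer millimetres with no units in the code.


// rung span = 467 - 2*51 = 365
// rung[k] z = 207 + k*276
translate([288, 343, 0]) cube([51, 41, 1450]);
translate([704, 343, 0]) cube([51, 41, 1450]);
translate([339, 343, 207]) cube([365, 41, 27]);
translate([339, 343, 483]) cube([365, 41, 27]);
translate([339, 343, 759]) cube([365, 41, 27]);
translate([339, 343, 1035]) cube([365, 41, 27]);
translate([339, 343, 1311]) cube([365, 41, 27]);


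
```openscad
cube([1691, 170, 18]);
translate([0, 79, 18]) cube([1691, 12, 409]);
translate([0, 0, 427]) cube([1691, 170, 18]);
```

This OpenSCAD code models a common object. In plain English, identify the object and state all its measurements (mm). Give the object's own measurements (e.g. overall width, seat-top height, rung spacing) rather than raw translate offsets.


An I-beam lying along x, 1691 mm long. Overall section height 445 mm. Two flanges 170 mm wide (y) and 18 mm thick, one on the floor and one at the top; a web 12 mm thick runs between them, centred on the flange width.


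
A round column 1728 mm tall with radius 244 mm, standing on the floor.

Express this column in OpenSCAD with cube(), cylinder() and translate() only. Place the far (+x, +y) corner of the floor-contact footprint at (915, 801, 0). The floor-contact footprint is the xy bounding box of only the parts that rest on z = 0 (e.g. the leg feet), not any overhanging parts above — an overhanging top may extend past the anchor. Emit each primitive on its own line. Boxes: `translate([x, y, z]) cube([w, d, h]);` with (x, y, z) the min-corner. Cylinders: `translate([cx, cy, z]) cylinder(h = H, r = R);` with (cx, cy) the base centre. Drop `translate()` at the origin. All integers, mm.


translate([671, 557, 0]) cylinder(h = 1728, r = 244);


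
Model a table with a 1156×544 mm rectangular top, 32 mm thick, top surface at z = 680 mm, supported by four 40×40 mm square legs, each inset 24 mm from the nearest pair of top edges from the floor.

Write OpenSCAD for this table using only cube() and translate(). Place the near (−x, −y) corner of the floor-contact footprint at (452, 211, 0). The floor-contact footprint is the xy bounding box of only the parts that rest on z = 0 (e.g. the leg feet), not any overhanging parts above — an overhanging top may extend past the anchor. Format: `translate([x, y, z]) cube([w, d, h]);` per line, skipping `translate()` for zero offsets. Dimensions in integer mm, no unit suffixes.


// leg_h = 680 - 32 = 648
translate([428, 187, 648]) cube([1156, 544, 32]);
translate([452, 211, 0]) cube([40, 40, 648]);
translate([1520, 211, 0]) cube([40, 40, 648]);
translate([452, 667, 0]) cube([40, 40, 648]);
translate([1520, 667, 0]) cube([40, 40, 648]);


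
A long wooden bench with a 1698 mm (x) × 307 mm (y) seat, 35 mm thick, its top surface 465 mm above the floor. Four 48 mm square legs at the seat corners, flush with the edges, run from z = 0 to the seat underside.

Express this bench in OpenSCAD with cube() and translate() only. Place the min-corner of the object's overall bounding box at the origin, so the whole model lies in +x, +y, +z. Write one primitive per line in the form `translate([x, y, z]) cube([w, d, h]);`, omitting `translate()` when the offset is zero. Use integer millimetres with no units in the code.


translate([0, 0, 430]) cube([1698, 307, 35]);
cube([48, 48, 430]);
translate([0, 259, 0]) cube([48, 48, 430]);
translate([1650, 0, 0]) cube([48, 48, 430]);
translate([1650, 259, 0]) cube([48, 48, 430]);


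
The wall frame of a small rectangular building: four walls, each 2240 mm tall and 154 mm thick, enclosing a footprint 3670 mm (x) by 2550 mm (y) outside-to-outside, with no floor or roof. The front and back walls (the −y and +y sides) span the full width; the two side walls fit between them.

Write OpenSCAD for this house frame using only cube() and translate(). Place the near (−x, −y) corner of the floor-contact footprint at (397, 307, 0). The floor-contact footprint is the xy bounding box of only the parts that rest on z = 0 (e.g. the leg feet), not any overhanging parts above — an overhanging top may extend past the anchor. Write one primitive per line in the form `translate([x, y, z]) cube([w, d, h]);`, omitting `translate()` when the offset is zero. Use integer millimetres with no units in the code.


translate([397, 307, 0]) cube([3670, 154, 2240]);
translate([397, 2703, 0]) cube([3670, 154, 2240]);
translate([397, 461, 0]) cube([154, 2242, 2240]);
translate([3913, 461, 0]) cube([154, 2242, 2240]);


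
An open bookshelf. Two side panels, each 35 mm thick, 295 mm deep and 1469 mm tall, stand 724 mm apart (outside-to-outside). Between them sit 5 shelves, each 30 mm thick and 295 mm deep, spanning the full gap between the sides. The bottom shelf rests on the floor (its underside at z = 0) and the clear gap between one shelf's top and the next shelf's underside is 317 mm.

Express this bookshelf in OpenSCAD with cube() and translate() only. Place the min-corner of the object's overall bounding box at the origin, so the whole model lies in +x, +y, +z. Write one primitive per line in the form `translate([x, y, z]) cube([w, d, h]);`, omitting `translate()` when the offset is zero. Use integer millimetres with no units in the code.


cube([35, 295, 1469]);
translate([689, 0, 0]) cube([35, 295, 1469]);
translate([35, 0, 0]) cube([654, 295, 30]);
translate([35, 0, 347]) cube([654, 295, 30]);
translate([35, 0, 694]) cube([654, 295, 30]);
translate([35, 0, 1041]) cube([654, 295, 30]);
translate([35, 0, 1388]) cube([654, 295, 30]);


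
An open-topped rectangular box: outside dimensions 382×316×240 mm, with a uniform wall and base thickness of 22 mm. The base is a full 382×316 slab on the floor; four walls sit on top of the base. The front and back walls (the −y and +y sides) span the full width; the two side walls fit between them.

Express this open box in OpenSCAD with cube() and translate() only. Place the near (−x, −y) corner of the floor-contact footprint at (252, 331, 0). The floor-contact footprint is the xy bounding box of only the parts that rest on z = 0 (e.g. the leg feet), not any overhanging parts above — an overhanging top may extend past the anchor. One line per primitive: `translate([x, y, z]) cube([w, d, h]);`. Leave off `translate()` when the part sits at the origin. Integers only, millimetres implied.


translate([252, 331, 0]) cube([382, 316, 22]);
translate([252, 331, 22]) cube([382, 22, 218]);
translate([252, 625, 22]) cube([382, 22, 218]);
translate([252, 353, 22]) cube([22, 272, 218]);
translate([612, 353, 22]) cube([22, 272, 218]);


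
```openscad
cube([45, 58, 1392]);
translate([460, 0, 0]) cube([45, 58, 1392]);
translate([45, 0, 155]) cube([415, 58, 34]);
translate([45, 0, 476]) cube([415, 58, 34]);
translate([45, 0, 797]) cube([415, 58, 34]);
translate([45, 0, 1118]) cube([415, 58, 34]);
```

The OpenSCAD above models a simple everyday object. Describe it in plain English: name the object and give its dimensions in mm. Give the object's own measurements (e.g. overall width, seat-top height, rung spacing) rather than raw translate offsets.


A straight ladder. Two 45×58 mm vertical rails, 1392 mm tall, stand 505 mm apart (outside-to-outside) with their front faces coplanar on the −y side. 4 rungs, each 58 mm deep and 34 mm tall, span between the inner faces of the rails, front faces flush with the rails. The lowest rung's underside is at z = 155 mm and rungs are spaced 321 mm apart (underside to underside).


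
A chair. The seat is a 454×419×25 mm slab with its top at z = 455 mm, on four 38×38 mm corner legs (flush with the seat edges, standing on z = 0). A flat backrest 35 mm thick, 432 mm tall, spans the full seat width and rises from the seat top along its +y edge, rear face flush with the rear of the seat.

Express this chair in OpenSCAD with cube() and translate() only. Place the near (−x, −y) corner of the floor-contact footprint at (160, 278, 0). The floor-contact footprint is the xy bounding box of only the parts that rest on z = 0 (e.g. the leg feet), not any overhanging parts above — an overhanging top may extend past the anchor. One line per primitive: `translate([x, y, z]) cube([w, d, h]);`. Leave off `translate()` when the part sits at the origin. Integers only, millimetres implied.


translate([160, 278, 430]) cube([454, 419, 25]);
translate([160, 278, 0]) cube([38, 38, 430]);
translate([576, 278, 0]) cube([38, 38, 430]);
translate([160, 659, 0]) cube([38, 38, 430]);
translate([576, 659, 0]) cube([38, 38, 430]);
translate([160, 662, 455]) cube([454, 35, 432]);
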